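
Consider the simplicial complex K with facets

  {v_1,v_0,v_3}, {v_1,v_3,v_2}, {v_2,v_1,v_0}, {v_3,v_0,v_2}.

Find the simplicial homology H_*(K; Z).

Take the total order v_0 < v_1 < v_2 < v_3 on the vertex set. Then K (dimension 2) consists of the simplices:

  0-simplices (4): [v_0], [v_1], [v_2], [v_3]
  1-simplices (6): [v_0,v_1], [v_0,v_2], [v_0,v_3], [v_1,v_2], [v_1,v_3], [v_2,v_3]
  2-simplices (4): [v_0,v_1,v_2], [v_0,v_1,v_3], [v_0,v_2,v_3], [v_1,v_2,v_3]

giving chain groups C_0 ≅ Z^4, C_1 ≅ Z^6, C_2 ≅ Z^4.

Boundary ∂_1: C_1 → C_0 maps an edge to its endpoints' difference, ∂[p,q] = q − p. For instance
  ∂[v_0,v_3] = [v_3] − [v_0].
As a 4×6 matrix over Z this has rank 3, with invariant factors (1,1,1).

∂_2: C_2 → C_1 sends each 2-simplex [p,q,r] to [q,r] − [p,r] + [p,q]. For instance
  ∂[v_0,v_2,v_3] = [v_2,v_3] − [v_0,v_3] + [v_0,v_2],
  ∂[v_0,v_1,v_3] = [v_1,v_3] − [v_0,v_3] + [v_0,v_1].
As a 6×4 matrix over Z this has rank 3, with invariant factors (1,1,1).

Computing H_k = (kernel of ∂_k) / (image of ∂_{k+1}):

  H_0: rank C_0 − rank ∂_1 = 4 − 3 = 1, and the invariant factors of ∂_1 are all 1, so H_0 = Z.
  H_1: rank ker ∂_1 − rank ∂_2 = (6 − 3) − 3 = 0, and the invariant factors of ∂_2 are all 1, so H_1 = 0.
  H_2: rank ker ∂_2 − rank ∂_3 = (4 − 3) − 0 = 1, and there is no ∂_3, so H_2 = Z.

As a check, the Euler characteristic is 4 − 6 + 4 = 2, which agrees with 1 − 0 + 1 = 2.
(K is a triangulation of the 2-sphere S^2.)

H_0 = Z,  H_1 = 0,  H_2 = Z.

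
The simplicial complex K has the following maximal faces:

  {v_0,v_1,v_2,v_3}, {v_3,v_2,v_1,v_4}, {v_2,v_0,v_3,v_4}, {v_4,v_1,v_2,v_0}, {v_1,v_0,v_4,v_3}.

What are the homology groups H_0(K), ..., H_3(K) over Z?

Order the vertices as v_0 < v_1 < v_2 < v_3 < v_4. Listing each simplex with vertices in this order, K has dimension 3 with simplices:

  0-simplices (5): [v_0], [v_1], [v_2], [v_3], [v_4]
  1-simplices (10): [v_0,v_1], [v_0,v_2], [v_0,v_3], [v_0,v_4], [v_1,v_2], [v_1,v_3], [v_1,v_4], [v_2,v_3], [v_2,v_4], [v_3,v_4]
  2-simplices (10): [v_0,v_1,v_2], [v_0,v_1,v_3], [v_0,v_1,v_4], [v_0,v_2,v_3], [v_0,v_2,v_4], [v_0,v_3,v_4], [v_1,v_2,v_3], [v_1,v_2,v_4], [v_1,v_3,v_4], [v_2,v_3,v_4]
  3-simplices (5): [v_0,v_1,v_2,v_3], [v_0,v_1,v_2,v_4], [v_0,v_1,v_3,v_4], [v_0,v_2,v_3,v_4], [v_1,v_2,v_3,v_4]

so the chain groups are C_0 ≅ Z^5, C_1 ≅ Z^10, C_2 ≅ Z^10, C_3 ≅ Z^5.

The boundary map ∂_1: C_1 → C_0 is given by ∂[p,q] = [q] − [p]. For instance
  ∂[v_2,v_4] = [v_4] − [v_2].
This gives a 5×10 integer matrix of rank 4; reducing to Smith normal form yields diagonal entries (1,1,1,1).

Boundary ∂_2: C_2 → C_1 sends each 2-simplex [p,q,r] to [q,r] − [p,r] + [p,q]. For instance
  ∂[v_1,v_2,v_4] = [v_2,v_4] − [v_1,v_4] + [v_1,v_2],
  ∂[v_0,v_1,v_4] = [v_1,v_4] − [v_0,v_4] + [v_0,v_1].
This gives a 10×10 integer matrix of rank 6; reducing to Smith normal form yields diagonal entries (1,1,1,1,1,1).

The boundary map ∂_3: C_3 → C_2 sends each 3-simplex σ to the alternating sum Σ_i (−1)^i (σ with its i-th vertex removed). For instance
  ∂[v_0,v_1,v_2,v_4] = [v_1,v_2,v_4] − [v_0,v_2,v_4] + [v_0,v_1,v_4] − [v_0,v_1,v_2],
  ∂[v_0,v_1,v_3,v_4] = [v_1,v_3,v_4] − [v_0,v_3,v_4] + [v_0,v_1,v_4] − [v_0,v_1,v_3].
As a 10×5 matrix over Z this has rank 4, with invariant factors (1,1,1,1).

From H_k ≅ ker(∂_k) / im(∂_{k+1}) we obtain:

  H_0: rank C_0 − rank ∂_1 = 5 − 4 = 1, and the invariant factors of ∂_1 are all 1, so H_0 ≅ Z.
  H_1: rank ker ∂_1 − rank ∂_2 = (10 − 4) − 6 = 0, and the invariant factors of ∂_2 are all 1, so H_1 ≅ 0.
  H_2: rank ker ∂_2 − rank ∂_3 = (10 − 6) − 4 = 0, and the invariant factors of ∂_3 are all 1, so H_2 ≅ 0.
  H_3: rank ker ∂_3 − rank ∂_4 = (5 − 4) − 0 = 1, and there is no ∂_4, so H_3 ≅ Z.

As a check, the Euler characteristic is 5 − 10 + 10 − 5 = 0, which agrees with 1 − 0 + 0 − 1 = 0.
(K is a triangulation of the 3-sphere S^3.)

H_0 ≅ Z,  H_1 = 0,  H_2 = 0,  H_3 ≅ Z.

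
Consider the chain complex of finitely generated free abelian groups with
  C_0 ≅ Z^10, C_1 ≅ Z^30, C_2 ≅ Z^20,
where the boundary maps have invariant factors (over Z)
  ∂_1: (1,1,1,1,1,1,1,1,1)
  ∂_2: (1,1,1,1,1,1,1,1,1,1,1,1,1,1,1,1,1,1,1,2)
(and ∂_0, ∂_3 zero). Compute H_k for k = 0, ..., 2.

H_0 = Z,  H_1 = Z × Z/2,  H_2 = 0.

H_0: b_0 = 10 − 0 − 9 = 1; torsion from ∂_1 factors > 1: none. So H_0 = Z.
H_1: b_1 = 30 − 9 − 20 = 1; torsion from ∂_2 factors > 1: [2]. So H_1 = Z × Z/2.
H_2: b_2 = 20 − 20 − 0 = 0; torsion from ∂_3 factors > 1: none. So H_2 = 0.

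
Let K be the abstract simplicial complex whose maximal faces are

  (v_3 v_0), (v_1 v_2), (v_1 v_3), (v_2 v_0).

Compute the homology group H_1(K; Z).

We work with the vertex ordering v_0 < v_1 < v_2 < v_3. The simplices of K, each written with vertices in increasing order, are:

  0-simplices (4): [v_0], [v_1], [v_2], [v_3]
  1-simplices (4): [v_0,v_2], [v_0,v_3], [v_1,v_2], [v_1,v_3]

Hence C_0 ≅ Z^4, C_1 ≅ Z^4.

Boundary ∂_1: C_1 → C_0 is given by ∂[p,q] = [q] − [p].
As a 4×4 matrix over Z this has rank 3, with invariant factors (1,1,1).

Reading off H_k = ker ∂_k / im ∂_{k+1}:

  H_1: rank ker ∂_1 − rank ∂_2 = (4 − 3) − 0 = 1, and there is no ∂_2, so H_1 = Z.

(K is a triangulation of the circle S^1.)

H_1 = Z.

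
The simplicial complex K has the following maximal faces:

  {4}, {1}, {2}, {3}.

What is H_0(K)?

Take the total order 1 < 2 < 3 < 4 on the vertex set. Then K (dimension 0) consists of the simplices:

  0-simplices (4): [1], [2], [3], [4]

so the chain groups are C_0 ≅ Z^4.

Reading off H_k = ker ∂_k / im ∂_{k+1}:

  H_0: rank C_0 − rank ∂_1 = 4 − 0 = 4, and there is no ∂_1, so H_0 = Z^4.

H_0 = Z^4.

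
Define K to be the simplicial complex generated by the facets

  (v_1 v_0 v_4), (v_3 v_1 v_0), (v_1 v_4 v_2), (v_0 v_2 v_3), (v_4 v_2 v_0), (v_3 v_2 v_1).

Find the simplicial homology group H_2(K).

Order the vertices as v_0 < v_1 < v_2 < v_3 < v_4. Listing each simplex with vertices in this order, K has dimension 2 with simplices:

  0-simplices (5): [v_0], [v_1], [v_2], [v_3], [v_4]
  1-simplices (9): [v_0,v_1], [v_0,v_2], [v_0,v_3], [v_0,v_4], [v_1,v_2], [v_1,v_3], [v_1,v_4], [v_2,v_3], [v_2,v_4]
  2-simplices (6): [v_0,v_1,v_3], [v_0,v_1,v_4], [v_0,v_2,v_3], [v_0,v_2,v_4], [v_1,v_2,v_3], [v_1,v_2,v_4]

Hence C_0 ≅ Z^5, C_1 ≅ Z^9, C_2 ≅ Z^6.

The boundary map ∂_1: C_1 → C_0 sends each edge [p,q] (with p < q) to q − p.
As a 5×9 matrix over Z this has rank 4, with invariant factors (1,1,1,1).

∂_2: C_2 → C_1 sends each 2-simplex [p,q,r] to [q,r] − [p,r] + [p,q]. For instance
  ∂[v_0,v_2,v_4] = [v_2,v_4] − [v_0,v_4] + [v_0,v_2],
  ∂[v_1,v_2,v_3] = [v_2,v_3] − [v_1,v_3] + [v_1,v_2].
This gives a 9×6 integer matrix of rank 5; reducing to Smith normal form yields diagonal entries (1,1,1,1,1).

Reading off H_k = ker ∂_k / im ∂_{k+1}:

  H_2: rank ker ∂_2 − rank ∂_3 = (6 − 5) − 0 = 1, and there is no ∂_3, so H_2 = Z.

H_2 = Z.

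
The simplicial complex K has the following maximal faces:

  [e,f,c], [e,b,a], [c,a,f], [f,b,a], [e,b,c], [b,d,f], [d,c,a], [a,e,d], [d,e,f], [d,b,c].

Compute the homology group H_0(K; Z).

H_0 ≅ Z.

Fix the vertex order a < b < c < d < e < f and write every simplex with vertices in increasing order. Then dim K = 2 and the simplices of K are:

  0-simplices (6): a, b, c, d, e, f
  1-simplices (15): ab, ac, ad, ae, af, bc, bd, be, bf, cd, ce, cf, de, df, ef
  2-simplices (10): abe, abf, acd, acf, ade, bcd, bce, bdf, cef, def

giving chain groups C_0 ≅ Z^6, C_1 ≅ Z^15, C_2 ≅ Z^10.

Boundary ∂_1: C_1 → C_0 maps an edge to its endpoints' difference, ∂[p,q] = q − p.
The 6×15 boundary matrix has rank 5 and Smith normal form diag(1,1,1,1,1).

Boundary ∂_2: C_2 → C_1 sends each 2-simplex [p,q,r] to [q,r] − [p,r] + [p,q]. For instance
  ∂bcd = cd − bd + bc,
  ∂bce = ce − be + bc.
As a 15×10 matrix over Z this has rank 10, with invariant factors (1,1,1,1,1,1,1,1,1,2).

Reading off H_k = ker ∂_k / im ∂_{k+1}:

  H_0: rank C_0 − rank ∂_1 = 6 − 5 = 1, and the invariant factors of ∂_1 are all 1, so H_0 = Z.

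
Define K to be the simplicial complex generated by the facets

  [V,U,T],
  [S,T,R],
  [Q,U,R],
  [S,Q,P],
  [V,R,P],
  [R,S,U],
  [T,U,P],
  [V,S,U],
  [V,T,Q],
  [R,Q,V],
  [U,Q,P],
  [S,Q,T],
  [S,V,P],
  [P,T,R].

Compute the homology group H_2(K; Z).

We work with the vertex ordering P < Q < R < S < T < U < V. The simplices of K, each written with vertices in increasing order, are:

  0-simplices (7): P, Q, R, S, T, U, V
  1-simplices (21): PQ, PR, PS, PT, PU, PV, QR, QS, QT, QU, QV, RS, RT, RU, RV, ST, SU, SV, TU, TV, UV
  2-simplices (14): PQS, PQU, PRT, PRV, PSV, PTU, QRU, QRV, QST, QTV, RST, RSU, SUV, TUV

so the chain groups are C_0 ≅ Z^7, C_1 ≅ Z^21, C_2 ≅ Z^14.

The boundary map ∂_1: C_1 → C_0 is given by ∂[p,q] = [q] − [p]. For instance
  ∂PU = U − P.
This gives a 7×21 integer matrix of rank 6; reducing to Smith normal form yields diagonal entries (1,1,1,1,1,1).

The boundary map ∂_2: C_2 → C_1 sends each 2-simplex [p,q,r] to [q,r] − [p,r] + [p,q]. For instance
  ∂PRV = RV − PV + PR,
  ∂PTU = TU − PU + PT.
The resulting 21×14 matrix has rank 13, and its Smith normal form has invariant factors (1,1,1,1,1,1,1,1,1,1,1,1,1).

Reading off H_k = ker ∂_k / im ∂_{k+1}:

  H_2: rank ker ∂_2 − rank ∂_3 = (14 − 13) − 0 = 1, and there is no ∂_3, so H_2 = Z.

H_2 = Z.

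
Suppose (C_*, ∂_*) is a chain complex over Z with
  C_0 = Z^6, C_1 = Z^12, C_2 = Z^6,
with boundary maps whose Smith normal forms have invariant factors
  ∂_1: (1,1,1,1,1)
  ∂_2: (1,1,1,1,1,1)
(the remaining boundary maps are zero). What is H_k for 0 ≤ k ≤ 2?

H_0 = Z,  H_1 = Z,  H_2 = 0.

H_0: b_0 = 6 − 0 − 5 = 1; torsion from ∂_1 factors > 1: none. So H_0 = Z.
H_1: b_1 = 12 − 5 − 6 = 1; torsion from ∂_2 factors > 1: none. So H_1 = Z.
H_2: b_2 = 6 − 6 − 0 = 0; torsion from ∂_3 factors > 1: none. So H_2 = 0.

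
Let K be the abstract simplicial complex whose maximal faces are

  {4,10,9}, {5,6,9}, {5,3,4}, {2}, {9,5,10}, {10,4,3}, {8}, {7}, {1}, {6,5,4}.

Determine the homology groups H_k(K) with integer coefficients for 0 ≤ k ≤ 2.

We work with the vertex ordering 1 < 2 < 3 < 4 < 5 < 6 < 7 < 8 < 9 < 10. The simplices of K, each written with vertices in increasing order, are:

  0-simplices (10): [1], [2], [3], [4], [5], [6], [7], [8], [9], [10]
  1-simplices (12): [3,4], [3,5], [3,10], [4,5], [4,6], [4,9], [4,10], [5,6], [5,9], [5,10], [6,9], [9,10]
  2-simplices (6): [3,4,5], [3,4,10], [4,5,6], [4,9,10], [5,6,9], [5,9,10]

Hence C_0 ≅ Z^10, C_1 ≅ Z^12, C_2 ≅ Z^6.

∂_1: C_1 → C_0 sends each edge [p,q] (with p < q) to q − p. For instance
  ∂[3,4] = [4] − [3].
The 10×12 boundary matrix has rank 5 and Smith normal form diag(1,1,1,1,1).

Boundary ∂_2: C_2 → C_1 acts by ∂[p,q,r] = [q,r] − [p,r] + [p,q]. For instance
  ∂[4,9,10] = [9,10] − [4,10] + [4,9],
  ∂[5,9,10] = [9,10] − [5,10] + [5,9].
As a 12×6 matrix over Z this has rank 6, with invariant factors (1,1,1,1,1,1).

From H_k ≅ ker(∂_k) / im(∂_{k+1}) we obtain:

  H_0: rank C_0 − rank ∂_1 = 10 − 5 = 5, and the invariant factors of ∂_1 are all 1, so H_0 ≅ Z^5.
  H_1: rank ker ∂_1 − rank ∂_2 = (12 − 5) − 6 = 1, and the invariant factors of ∂_2 are all 1, so H_1 ≅ Z.
  H_2: rank ker ∂_2 − rank ∂_3 = (6 − 6) − 0 = 0, and there is no ∂_3, so H_2 ≅ 0.

(K is a triangulation of the disjoint union of a set of 4 points and the cylinder S^1 x I.)

H_0 ≅ Z^5,  H_1 ≅ Z,  H_2 = 0.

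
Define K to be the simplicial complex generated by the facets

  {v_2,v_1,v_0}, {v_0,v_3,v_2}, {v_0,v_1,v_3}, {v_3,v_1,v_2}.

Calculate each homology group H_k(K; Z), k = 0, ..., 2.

H_0 ≅ Z,  H_1 = 0,  H_2 ≅ Z.

Take the total order v_0 < v_1 < v_2 < v_3 on the vertex set. Then K (dimension 2) consists of the simplices:

  0-simplices (4): [v_0], [v_1], [v_2], [v_3]
  1-simplices (6): [v_0,v_1], [v_0,v_2], [v_0,v_3], [v_1,v_2], [v_1,v_3], [v_2,v_3]
  2-simplices (4): [v_0,v_1,v_2], [v_0,v_1,v_3], [v_0,v_2,v_3], [v_1,v_2,v_3]

so the chain groups are C_0 ≅ Z^4, C_1 ≅ Z^6, C_2 ≅ Z^4.

The boundary map ∂_1: C_1 → C_0 sends each edge [p,q] (with p < q) to q − p. For instance
  ∂[v_1,v_2] = [v_2] − [v_1].
The 4×6 boundary matrix has rank 3 and Smith normal form diag(1,1,1).

The boundary map ∂_2: C_2 → C_1 maps a triangle to the signed sum of its edges. For instance
  ∂[v_0,v_2,v_3] = [v_2,v_3] − [v_0,v_3] + [v_0,v_2],
  ∂[v_0,v_1,v_2] = [v_1,v_2] − [v_0,v_2] + [v_0,v_1].
The resulting 6×4 matrix has rank 3, and its Smith normal form has invariant factors (1,1,1).

From H_k ≅ ker(∂_k) / im(∂_{k+1}) we obtain:

  H_0: rank C_0 − rank ∂_1 = 4 − 3 = 1, and the invariant factors of ∂_1 are all 1, so H_0 ≅ Z.
  H_1: rank ker ∂_1 − rank ∂_2 = (6 − 3) − 3 = 0, and the invariant factors of ∂_2 are all 1, so H_1 ≅ 0.
  H_2: rank ker ∂_2 − rank ∂_3 = (4 − 3) − 0 = 1, and there is no ∂_3, so H_2 ≅ Z.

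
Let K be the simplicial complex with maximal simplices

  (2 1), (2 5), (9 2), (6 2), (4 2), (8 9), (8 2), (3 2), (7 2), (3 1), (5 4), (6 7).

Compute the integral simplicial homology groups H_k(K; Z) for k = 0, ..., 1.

H_0 = Z,  H_1 = Z^4.

K has 9 vertices, 12 edges.
rank ∂_0 = 0, rank ∂_1 = 8 ⇒ b_0 = 9 − 0 − 8 = 1; all invariant factors of ∂_1 are 1 so no torsion. So H_0 ≅ Z.
rank ∂_1 = 8, rank ∂_2 = 0 ⇒ b_1 = 12 − 8 − 0 = 4. So H_1 ≅ Z^4.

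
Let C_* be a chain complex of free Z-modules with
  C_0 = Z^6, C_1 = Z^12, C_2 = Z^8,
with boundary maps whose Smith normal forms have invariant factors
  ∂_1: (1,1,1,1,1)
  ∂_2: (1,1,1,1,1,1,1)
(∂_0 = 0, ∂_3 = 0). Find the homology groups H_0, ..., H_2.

H_0: b_0 = 6 − 0 − 5 = 1; torsion from ∂_1 factors > 1: none. So H_0 = Z.
H_1: b_1 = 12 − 5 − 7 = 0; torsion from ∂_2 factors > 1: none. So H_1 = 0.
H_2: b_2 = 8 − 7 − 0 = 1; torsion from ∂_3 factors > 1: none. So H_2 = Z.

H_0 = Z,  H_1 = 0,  H_2 = Z.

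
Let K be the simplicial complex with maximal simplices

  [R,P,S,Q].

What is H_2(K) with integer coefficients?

H_2 = 0.

We work with the vertex ordering P < Q < R < S. The simplices of K, each written with vertices in increasing order, are:

  0-simplices (4): P, Q, R, S
  1-simplices (6): PQ, PR, PS, QR, QS, RS
  2-simplices (4): PQR, PQS, PRS, QRS
  3-simplices (1): PQRS

Hence C_0 ≅ Z^4, C_1 ≅ Z^6, C_2 ≅ Z^4, C_3 ≅ Z^1.

Boundary ∂_1: C_1 → C_0 sends each edge [p,q] (with p < q) to q − p.
As a 4×6 matrix over Z this has rank 3, with invariant factors (1,1,1).

Boundary ∂_2: C_2 → C_1 maps a triangle to the signed sum of its edges. For instance
  ∂PRS = RS − PS + PR,
  ∂QRS = RS − QS + QR.
This gives a 6×4 integer matrix of rank 3; reducing to Smith normal form yields diagonal entries (1,1,1).

Boundary ∂_3: C_3 → C_2 sends each 3-simplex σ to the alternating sum Σ_i (−1)^i (σ with its i-th vertex removed). For instance
  ∂PQRS = QRS − PRS + PQS − PQR.
As a 4×1 matrix over Z this has rank 1, with invariant factors (1).

Reading off H_k = ker ∂_k / im ∂_{k+1}:

  H_2: rank ker ∂_2 − rank ∂_3 = (4 − 3) − 1 = 0, and the invariant factors of ∂_3 are all 1, so H_2 ≅ 0.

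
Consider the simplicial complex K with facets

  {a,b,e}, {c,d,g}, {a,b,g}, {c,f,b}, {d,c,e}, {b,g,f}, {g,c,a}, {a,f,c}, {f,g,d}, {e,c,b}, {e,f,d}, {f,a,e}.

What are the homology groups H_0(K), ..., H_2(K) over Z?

H_0 = Z,  H_1 = Z/2,  H_2 = 0.

Order the vertices as a < b < c < d < e < f < g. Listing each simplex with vertices in this order, K has dimension 2 with simplices:

  0-simplices (7): a, b, c, d, e, f, g
  1-simplices (18): ab, ac, ae, af, ag, bc, be, bf, bg, cd, ce, cf, cg, de, df, dg, ef, fg
  2-simplices (12): abe, abg, acf, acg, aef, bce, bcf, bfg, cde, cdg, def, dfg

giving chain groups C_0 ≅ Z^7, C_1 ≅ Z^18, C_2 ≅ Z^12.

Boundary ∂_1: C_1 → C_0 maps an edge to its endpoints' difference, ∂[p,q] = q − p.
The 7×18 boundary matrix has rank 6 and Smith normal form diag(1,1,1,1,1,1).

The boundary map ∂_2: C_2 → C_1 sends each 2-simplex [p,q,r] to [q,r] − [p,r] + [p,q]. For instance
  ∂bce = ce − be + bc,
  ∂dfg = fg − dg + df.
As a 18×12 matrix over Z this has rank 12, with invariant factors (1,1,1,1,1,1,1,1,1,1,1,2).

Computing H_k = (kernel of ∂_k) / (image of ∂_{k+1}):

  H_0: rank C_0 − rank ∂_1 = 7 − 6 = 1, and the invariant factors of ∂_1 are all 1, so H_0 = Z.
  H_1: rank ker ∂_1 − rank ∂_2 = (18 − 6) − 12 = 0, and ∂_2 has invariant factor 2 > 1, so H_1 = Z/2.
  H_2: rank ker ∂_2 − rank ∂_3 = (12 − 12) − 0 = 0, and there is no ∂_3, so H_2 = 0.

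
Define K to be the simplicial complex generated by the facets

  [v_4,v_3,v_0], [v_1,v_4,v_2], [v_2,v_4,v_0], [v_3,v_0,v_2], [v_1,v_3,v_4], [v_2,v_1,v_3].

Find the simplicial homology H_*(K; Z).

H_0 = Z,  H_1 = 0,  H_2 = Z.

Fix the vertex order v_0 < v_1 < v_2 < v_3 < v_4 and write every simplex with vertices in increasing order. Then dim K = 2 and the simplices of K are:

  0-simplices (5): [v_0], [v_1], [v_2], [v_3], [v_4]
  1-simplices (9): [v_0,v_2], [v_0,v_3], [v_0,v_4], [v_1,v_2], [v_1,v_3], [v_1,v_4], [v_2,v_3], [v_2,v_4], [v_3,v_4]
  2-simplices (6): [v_0,v_2,v_3], [v_0,v_2,v_4], [v_0,v_3,v_4], [v_1,v_2,v_3], [v_1,v_2,v_4], [v_1,v_3,v_4]

so the chain groups are C_0 ≅ Z^5, C_1 ≅ Z^9, C_2 ≅ Z^6.

The boundary map ∂_1: C_1 → C_0 is given by ∂[p,q] = [q] − [p]. For instance
  ∂[v_0,v_3] = [v_3] − [v_0].
As a 5×9 matrix over Z this has rank 4, with invariant factors (1,1,1,1).

∂_2: C_2 → C_1 sends each 2-simplex [p,q,r] to [q,r] − [p,r] + [p,q]. For instance
  ∂[v_1,v_2,v_3] = [v_2,v_3] − [v_1,v_3] + [v_1,v_2],
  ∂[v_1,v_2,v_4] = [v_2,v_4] − [v_1,v_4] + [v_1,v_2].
The 9×6 boundary matrix has rank 5 and Smith normal form diag(1,1,1,1,1).

Computing H_k = (kernel of ∂_k) / (image of ∂_{k+1}):

  H_0: rank C_0 − rank ∂_1 = 5 − 4 = 1, and the invariant factors of ∂_1 are all 1, so H_0 ≅ Z.
  H_1: rank ker ∂_1 − rank ∂_2 = (9 − 4) − 5 = 0, and the invariant factors of ∂_2 are all 1, so H_1 ≅ 0.
  H_2: rank ker ∂_2 − rank ∂_3 = (6 − 5) − 0 = 1, and there is no ∂_3, so H_2 ≅ Z.

As a check, the Euler characteristic is 5 − 9 + 6 = 2, which agrees with 1 − 0 + 1 = 2.
(K is a triangulation of the 2-sphere S^2.)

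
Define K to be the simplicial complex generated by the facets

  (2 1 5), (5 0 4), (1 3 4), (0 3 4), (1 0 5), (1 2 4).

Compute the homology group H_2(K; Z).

H_2 = 0.

Order the vertices as 0 < 1 < 2 < 3 < 4 < 5. Listing each simplex with vertices in this order, K has dimension 2 with simplices:

  0-simplices (6): [0], [1], [2], [3], [4], [5]
  1-simplices (12): [0,1], [0,3], [0,4], [0,5], [1,2], [1,3], [1,4], [1,5], [2,4], [2,5], [3,4], [4,5]
  2-simplices (6): [0,1,5], [0,3,4], [0,4,5], [1,2,4], [1,2,5], [1,3,4]

Hence C_0 ≅ Z^6, C_1 ≅ Z^12, C_2 ≅ Z^6.

Boundary ∂_1: C_1 → C_0 is given by ∂[p,q] = [q] − [p]. For instance
  ∂[2,4] = [4] − [2].
This gives a 6×12 integer matrix of rank 5; reducing to Smith normal form yields diagonal entries (1,1,1,1,1).

The boundary map ∂_2: C_2 → C_1 sends each 2-simplex [p,q,r] to [q,r] − [p,r] + [p,q]. For instance
  ∂[1,2,4] = [2,4] − [1,4] + [1,2],
  ∂[1,2,5] = [2,5] − [1,5] + [1,2].
The 12×6 boundary matrix has rank 6 and Smith normal form diag(1,1,1,1,1,1).

Reading off H_k = ker ∂_k / im ∂_{k+1}:

  H_2: rank ker ∂_2 − rank ∂_3 = (6 − 6) − 0 = 0, and there is no ∂_3, so H_2 = 0.

(K is a triangulation of the cylinder S^1 x I.)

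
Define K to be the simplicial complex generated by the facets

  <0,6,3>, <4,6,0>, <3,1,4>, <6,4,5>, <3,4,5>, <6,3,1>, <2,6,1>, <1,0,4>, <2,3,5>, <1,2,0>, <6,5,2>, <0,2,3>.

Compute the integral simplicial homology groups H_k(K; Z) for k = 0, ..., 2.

H_0 = Z,  H_1 = Z/2,  H_2 = 0.

Fix the vertex order 0 < 1 < 2 < 3 < 4 < 5 < 6 and write every simplex with vertices in increasing order. Then dim K = 2 and the simplices of K are:

  0-simplices (7): [0], [1], [2], [3], [4], [5], [6]
  1-simplices (18): [0,1], [0,2], [0,3], [0,4], [0,6], [1,2], [1,3], [1,4], [1,6], [2,3], [2,5], [2,6], [3,4], [3,5], [3,6], [4,5], [4,6], [5,6]
  2-simplices (12): [0,1,2], [0,1,4], [0,2,3], [0,3,6], [0,4,6], [1,2,6], [1,3,4], [1,3,6], [2,3,5], [2,5,6], [3,4,5], [4,5,6]

giving chain groups C_0 ≅ Z^7, C_1 ≅ Z^18, C_2 ≅ Z^12.

Boundary ∂_1: C_1 → C_0 is given by ∂[p,q] = [q] − [p].
The 7×18 boundary matrix has rank 6 and Smith normal form diag(1,1,1,1,1,1).

The boundary map ∂_2: C_2 → C_1 sends each 2-simplex [p,q,r] to [q,r] − [p,r] + [p,q]. For instance
  ∂[0,2,3] = [2,3] − [0,3] + [0,2],
  ∂[3,4,5] = [4,5] − [3,5] + [3,4].
The resulting 18×12 matrix has rank 12, and its Smith normal form has invariant factors (1,1,1,1,1,1,1,1,1,1,1,2).

Reading off H_k = ker ∂_k / im ∂_{k+1}:

  H_0: rank C_0 − rank ∂_1 = 7 − 6 = 1, and the invariant factors of ∂_1 are all 1, so H_0 ≅ Z.
  H_1: rank ker ∂_1 − rank ∂_2 = (18 − 6) − 12 = 0, and ∂_2 has invariant factor 2 > 1, so H_1 ≅ Z/2.
  H_2: rank ker ∂_2 − rank ∂_3 = (12 − 12) − 0 = 0, and there is no ∂_3, so H_2 ≅ 0.

As a check, the Euler characteristic is 7 − 18 + 12 = 1, which agrees with 1 − 0 + 0 = 1.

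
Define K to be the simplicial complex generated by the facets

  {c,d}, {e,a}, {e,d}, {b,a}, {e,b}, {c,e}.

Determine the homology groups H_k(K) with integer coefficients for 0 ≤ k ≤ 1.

Order the vertices as a < b < c < d < e. Listing each simplex with vertices in this order, K has dimension 1 with simplices:

  0-simplices (5): a, b, c, d, e
  1-simplices (6): ab, ae, be, cd, ce, de

Hence C_0 ≅ Z^5, C_1 ≅ Z^6.

Boundary ∂_1: C_1 → C_0 sends each edge [p,q] (with p < q) to q − p. For instance
  ∂be = e − b.
This gives a 5×6 integer matrix of rank 4; reducing to Smith normal form yields diagonal entries (1,1,1,1).

Computing H_k = (kernel of ∂_k) / (image of ∂_{k+1}):

  H_0: rank C_0 − rank ∂_1 = 5 − 4 = 1, and the invariant factors of ∂_1 are all 1, so H_0 ≅ Z.
  H_1: rank ker ∂_1 − rank ∂_2 = (6 − 4) − 0 = 2, and there is no ∂_2, so H_1 ≅ Z^2.

(K is a triangulation of a wedge of 2 circles.)

H_0 ≅ Z,  H_1 ≅ Z^2.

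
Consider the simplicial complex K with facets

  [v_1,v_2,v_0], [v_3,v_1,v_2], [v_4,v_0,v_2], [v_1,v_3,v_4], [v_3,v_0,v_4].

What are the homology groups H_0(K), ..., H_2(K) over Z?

H_0 ≅ Z,  H_1 ≅ Z,  H_2 = 0.

Take the total order v_0 < v_1 < v_2 < v_3 < v_4 on the vertex set. Then K (dimension 2) consists of the simplices:

  0-simplices (5): [v_0], [v_1], [v_2], [v_3], [v_4]
  1-simplices (10): [v_0,v_1], [v_0,v_2], [v_0,v_3], [v_0,v_4], [v_1,v_2], [v_1,v_3], [v_1,v_4], [v_2,v_3], [v_2,v_4], [v_3,v_4]
  2-simplices (5): [v_0,v_1,v_2], [v_0,v_2,v_4], [v_0,v_3,v_4], [v_1,v_2,v_3], [v_1,v_3,v_4]

giving chain groups C_0 ≅ Z^5, C_1 ≅ Z^10, C_2 ≅ Z^5.

Boundary ∂_1: C_1 → C_0 is given by ∂[p,q] = [q] − [p].
As a 5×10 matrix over Z this has rank 4, with invariant factors (1,1,1,1).

Boundary ∂_2: C_2 → C_1 sends each 2-simplex [p,q,r] to [q,r] − [p,r] + [p,q]. For instance
  ∂[v_0,v_2,v_4] = [v_2,v_4] − [v_0,v_4] + [v_0,v_2],
  ∂[v_0,v_1,v_2] = [v_1,v_2] − [v_0,v_2] + [v_0,v_1].
This gives a 10×5 integer matrix of rank 5; reducing to Smith normal form yields diagonal entries (1,1,1,1,1).

From H_k ≅ ker(∂_k) / im(∂_{k+1}) we obtain:

  H_0: rank C_0 − rank ∂_1 = 5 − 4 = 1, and the invariant factors of ∂_1 are all 1, so H_0 ≅ Z.
  H_1: rank ker ∂_1 − rank ∂_2 = (10 − 4) − 5 = 1, and the invariant factors of ∂_2 are all 1, so H_1 ≅ Z.
  H_2: rank ker ∂_2 − rank ∂_3 = (5 − 5) − 0 = 0, and there is no ∂_3, so H_2 ≅ 0.

As a check, the Euler characteristic is 5 − 10 + 5 = 0, which agrees with 1 − 1 + 0 = 0.
(K is a triangulation of the Möbius band.)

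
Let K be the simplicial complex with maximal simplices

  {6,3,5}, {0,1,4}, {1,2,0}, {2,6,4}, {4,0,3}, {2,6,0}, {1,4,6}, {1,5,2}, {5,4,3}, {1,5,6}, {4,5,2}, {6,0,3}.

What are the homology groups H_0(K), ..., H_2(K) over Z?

We work with the vertex ordering 0 < 1 < 2 < 3 < 4 < 5 < 6. The simplices of K, each written with vertices in increasing order, are:

  0-simplices (7): [0], [1], [2], [3], [4], [5], [6]
  1-simplices (18): [0,1], [0,2], [0,3], [0,4], [0,6], [1,2], [1,4], [1,5], [1,6], [2,4], [2,5], [2,6], [3,4], [3,5], [3,6], [4,5], [4,6], [5,6]
  2-simplices (12): [0,1,2], [0,1,4], [0,2,6], [0,3,4], [0,3,6], [1,2,5], [1,4,6], [1,5,6], [2,4,5], [2,4,6], [3,4,5], [3,5,6]

so the chain groups are C_0 ≅ Z^7, C_1 ≅ Z^18, C_2 ≅ Z^12.

The boundary map ∂_1: C_1 → C_0 is given by ∂[p,q] = [q] − [p]. For instance
  ∂[2,4] = [4] − [2].
This gives a 7×18 integer matrix of rank 6; reducing to Smith normal form yields diagonal entries (1,1,1,1,1,1).

Boundary ∂_2: C_2 → C_1 maps a triangle to the signed sum of its edges. For instance
  ∂[0,1,4] = [1,4] − [0,4] + [0,1],
  ∂[3,5,6] = [5,6] − [3,6] + [3,5].
As a 18×12 matrix over Z this has rank 12, with invariant factors (1,1,1,1,1,1,1,1,1,1,1,2).

Now H_k = ker ∂_k / im ∂_{k+1}, so:

  H_0: rank C_0 − rank ∂_1 = 7 − 6 = 1, and the invariant factors of ∂_1 are all 1, so H_0 = Z.
  H_1: rank ker ∂_1 − rank ∂_2 = (18 − 6) − 12 = 0, and ∂_2 has invariant factor 2 > 1, so H_1 = Z/2.
  H_2: rank ker ∂_2 − rank ∂_3 = (12 − 12) − 0 = 0, and there is no ∂_3, so H_2 = 0.

As a check, the Euler characteristic is 7 − 18 + 12 = 1, which agrees with 1 − 0 + 0 = 1.

H_0 ≅ Z,  H_1 ≅ Z/2,  H_2 = 0.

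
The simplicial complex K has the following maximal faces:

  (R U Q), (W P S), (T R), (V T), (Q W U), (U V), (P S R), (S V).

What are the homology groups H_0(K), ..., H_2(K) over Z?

Take the total order P < Q < R < S < T < U < V < W on the vertex set. Then K (dimension 2) consists of the simplices:

  0-simplices (8): P, Q, R, S, T, U, V, W
  1-simplices (14): PR, PS, PW, QR, QU, QW, RS, RT, RU, SV, SW, TV, UV, UW
  2-simplices (4): PRS, PSW, QRU, QUW

Hence C_0 ≅ Z^8, C_1 ≅ Z^14, C_2 ≅ Z^4.

Boundary ∂_1: C_1 → C_0 is given by ∂[p,q] = [q] − [p].
The resulting 8×14 matrix has rank 7, and its Smith normal form has invariant factors (1,1,1,1,1,1,1).

Boundary ∂_2: C_2 → C_1 sends each 2-simplex [p,q,r] to [q,r] − [p,r] + [p,q]. For instance
  ∂PRS = RS − PS + PR,
  ∂QUW = UW − QW + QU.
This gives a 14×4 integer matrix of rank 4; reducing to Smith normal form yields diagonal entries (1,1,1,1).

From H_k ≅ ker(∂_k) / im(∂_{k+1}) we obtain:

  H_0: rank C_0 − rank ∂_1 = 8 − 7 = 1, and the invariant factors of ∂_1 are all 1, so H_0 ≅ Z.
  H_1: rank ker ∂_1 − rank ∂_2 = (14 − 7) − 4 = 3, and the invariant factors of ∂_2 are all 1, so H_1 ≅ Z^3.
  H_2: rank ker ∂_2 − rank ∂_3 = (4 − 4) − 0 = 0, and there is no ∂_3, so H_2 ≅ 0.

As a check, the Euler characteristic is 8 − 14 + 4 = -2, which agrees with 1 − 3 + 0 = -2.

H_0 ≅ Z,  H_1 ≅ Z^3,  H_2 = 0.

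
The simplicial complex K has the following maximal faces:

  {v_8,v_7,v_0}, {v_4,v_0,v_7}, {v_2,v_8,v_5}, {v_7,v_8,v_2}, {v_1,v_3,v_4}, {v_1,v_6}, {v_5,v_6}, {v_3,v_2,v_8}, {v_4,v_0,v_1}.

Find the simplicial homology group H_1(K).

H_1 = Z^2.

K has 9 vertices, 17 edges, 7 triangles.
rank ∂_1 = 8, rank ∂_2 = 7 ⇒ b_1 = 17 − 8 − 7 = 2; all invariant factors of ∂_2 are 1 so no torsion. So H_1 ≅ Z^2.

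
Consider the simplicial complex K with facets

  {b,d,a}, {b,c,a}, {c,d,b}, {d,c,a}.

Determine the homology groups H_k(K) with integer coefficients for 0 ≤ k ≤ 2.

H_0 ≅ Z,  H_1 = 0,  H_2 ≅ Z.

We work with the vertex ordering a < b < c < d. The simplices of K, each written with vertices in increasing order, are:

  0-simplices (4): a, b, c, d
  1-simplices (6): ab, ac, ad, bc, bd, cd
  2-simplices (4): abc, abd, acd, bcd

so the chain groups are C_0 ≅ Z^4, C_1 ≅ Z^6, C_2 ≅ Z^4.

∂_1: C_1 → C_0 sends each edge [p,q] (with p < q) to q − p. For instance
  ∂cd = d − c.
The 4×6 boundary matrix has rank 3 and Smith normal form diag(1,1,1).

Boundary ∂_2: C_2 → C_1 sends each 2-simplex [p,q,r] to [q,r] − [p,r] + [p,q]. For instance
  ∂abc = bc − ac + ab,
  ∂abd = bd − ad + ab.
This gives a 6×4 integer matrix of rank 3; reducing to Smith normal form yields diagonal entries (1,1,1).

Now H_k = ker ∂_k / im ∂_{k+1}, so:

  H_0: rank C_0 − rank ∂_1 = 4 − 3 = 1, and the invariant factors of ∂_1 are all 1, so H_0 = Z.
  H_1: rank ker ∂_1 − rank ∂_2 = (6 − 3) − 3 = 0, and the invariant factors of ∂_2 are all 1, so H_1 = 0.
  H_2: rank ker ∂_2 − rank ∂_3 = (4 − 3) − 0 = 1, and there is no ∂_3, so H_2 = Z.

(K is a triangulation of the 2-sphere S^2.)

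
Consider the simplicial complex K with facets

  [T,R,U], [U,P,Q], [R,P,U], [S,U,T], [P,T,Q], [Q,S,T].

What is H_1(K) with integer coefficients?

Order the vertices as P < Q < R < S < T < U. Listing each simplex with vertices in this order, K has dimension 2 with simplices:

  0-simplices (6): P, Q, R, S, T, U
  1-simplices (12): PQ, PR, PT, PU, QS, QT, QU, RT, RU, ST, SU, TU
  2-simplices (6): PQT, PQU, PRU, QST, RTU, STU

Hence C_0 ≅ Z^6, C_1 ≅ Z^12, C_2 ≅ Z^6.

The boundary map ∂_1: C_1 → C_0 is given by ∂[p,q] = [q] − [p]. For instance
  ∂SU = U − S.
The 6×12 boundary matrix has rank 5 and Smith normal form diag(1,1,1,1,1).

Boundary ∂_2: C_2 → C_1 maps a triangle to the signed sum of its edges. For instance
  ∂PQU = QU − PU + PQ,
  ∂QST = ST − QT + QS.
As a 12×6 matrix over Z this has rank 6, with invariant factors (1,1,1,1,1,1).

From H_k ≅ ker(∂_k) / im(∂_{k+1}) we obtain:

  H_1: rank ker ∂_1 − rank ∂_2 = (12 − 5) − 6 = 1, and the invariant factors of ∂_2 are all 1, so H_1 = Z.

H_1 = Z.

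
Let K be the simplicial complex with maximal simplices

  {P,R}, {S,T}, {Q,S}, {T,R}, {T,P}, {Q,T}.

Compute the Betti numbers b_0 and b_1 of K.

b_0 = 1, b_1 = 2.

K has 5 vertices, 6 edges.
rank ∂_0 = 0, rank ∂_1 = 4 ⇒ b_0 = 5 − 0 − 4 = 1; all invariant factors of ∂_1 are 1 so no torsion. So H_0 ≅ Z.
rank ∂_1 = 4, rank ∂_2 = 0 ⇒ b_1 = 6 − 4 − 0 = 2. So H_1 ≅ Z^2.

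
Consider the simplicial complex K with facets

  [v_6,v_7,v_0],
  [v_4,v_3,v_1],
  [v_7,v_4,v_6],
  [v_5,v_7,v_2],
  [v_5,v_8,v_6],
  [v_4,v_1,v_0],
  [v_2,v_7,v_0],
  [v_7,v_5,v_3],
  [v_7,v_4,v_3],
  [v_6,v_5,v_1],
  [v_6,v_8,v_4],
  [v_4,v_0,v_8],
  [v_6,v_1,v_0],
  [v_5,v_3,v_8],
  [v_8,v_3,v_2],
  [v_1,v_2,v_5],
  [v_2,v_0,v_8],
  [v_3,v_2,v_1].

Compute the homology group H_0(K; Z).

We work with the vertex ordering v_0 < v_1 < v_2 < v_3 < v_4 < v_5 < v_6 < v_7 < v_8. The simplices of K, each written with vertices in increasing order, are:

  0-simplices (9): [v_0], [v_1], [v_2], [v_3], [v_4], [v_5], [v_6], [v_7], [v_8]
  1-simplices (27): (27 of them)
  2-simplices (18): (18 of them)

Hence C_0 ≅ Z^9, C_1 ≅ Z^27, C_2 ≅ Z^18.

Boundary ∂_1: C_1 → C_0 sends each edge [p,q] (with p < q) to q − p.
The resulting 9×27 matrix has rank 8, and its Smith normal form has invariant factors (1,1,1,1,1,1,1,1).

∂_2: C_2 → C_1 maps a triangle to the signed sum of its edges. For instance
  ∂[v_0,v_1,v_4] = [v_1,v_4] − [v_0,v_4] + [v_0,v_1],
  ∂[v_1,v_2,v_5] = [v_2,v_5] − [v_1,v_5] + [v_1,v_2].
The 27×18 boundary matrix has rank 18 and Smith normal form diag(1,1,1,1,1,1,1,1,1,1,1,1,1,1,1,1,1,2).

From H_k ≅ ker(∂_k) / im(∂_{k+1}) we obtain:

  H_0: rank C_0 − rank ∂_1 = 9 − 8 = 1, and the invariant factors of ∂_1 are all 1, so H_0 = Z.

H_0 = Z.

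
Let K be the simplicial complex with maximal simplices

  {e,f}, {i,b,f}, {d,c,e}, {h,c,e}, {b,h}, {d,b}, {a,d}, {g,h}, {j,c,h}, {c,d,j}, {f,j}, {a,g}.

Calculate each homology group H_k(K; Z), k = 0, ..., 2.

We work with the vertex ordering a < b < c < d < e < f < g < h < i < j. The simplices of K, each written with vertices in increasing order, are:

  0-simplices (10): a, b, c, d, e, f, g, h, i, j
  1-simplices (18): ad, ag, bd, bf, bh, bi, cd, ce, ch, cj, de, dj, ef, eh, fi, fj, gh, hj
  2-simplices (5): bfi, cde, cdj, ceh, chj

so the chain groups are C_0 ≅ Z^10, C_1 ≅ Z^18, C_2 ≅ Z^5.

The boundary map ∂_1: C_1 → C_0 maps an edge to its endpoints' difference, ∂[p,q] = q − p.
As a 10×18 matrix over Z this has rank 9, with invariant factors (1,1,1,1,1,1,1,1,1).

∂_2: C_2 → C_1 acts by ∂[p,q,r] = [q,r] − [p,r] + [p,q]. For instance
  ∂cde = de − ce + cd,
  ∂ceh = eh − ch + ce.
This gives a 18×5 integer matrix of rank 5; reducing to Smith normal form yields diagonal entries (1,1,1,1,1).

From H_k ≅ ker(∂_k) / im(∂_{k+1}) we obtain:

  H_0: rank C_0 − rank ∂_1 = 10 − 9 = 1, and the invariant factors of ∂_1 are all 1, so H_0 ≅ Z.
  H_1: rank ker ∂_1 − rank ∂_2 = (18 − 9) − 5 = 4, and the invariant factors of ∂_2 are all 1, so H_1 ≅ Z^4.
  H_2: rank ker ∂_2 − rank ∂_3 = (5 − 5) − 0 = 0, and there is no ∂_3, so H_2 ≅ 0.

As a check, the Euler characteristic is 10 − 18 + 5 = -3, which agrees with 1 − 4 + 0 = -3.

H_0 = Z,  H_1 = Z^4,  H_2 = 0.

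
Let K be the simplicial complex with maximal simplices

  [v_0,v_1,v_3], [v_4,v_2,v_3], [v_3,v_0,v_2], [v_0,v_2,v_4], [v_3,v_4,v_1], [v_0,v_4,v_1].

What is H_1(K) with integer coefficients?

We work with the vertex ordering v_0 < v_1 < v_2 < v_3 < v_4. The simplices of K, each written with vertices in increasing order, are:

  0-simplices (5): [v_0], [v_1], [v_2], [v_3], [v_4]
  1-simplices (9): [v_0,v_1], [v_0,v_2], [v_0,v_3], [v_0,v_4], [v_1,v_3], [v_1,v_4], [v_2,v_3], [v_2,v_4], [v_3,v_4]
  2-simplices (6): [v_0,v_1,v_3], [v_0,v_1,v_4], [v_0,v_2,v_3], [v_0,v_2,v_4], [v_1,v_3,v_4], [v_2,v_3,v_4]

Hence C_0 ≅ Z^5, C_1 ≅ Z^9, C_2 ≅ Z^6.

The boundary map ∂_1: C_1 → C_0 maps an edge to its endpoints' difference, ∂[p,q] = q − p. For instance
  ∂[v_0,v_2] = [v_2] − [v_0].
This gives a 5×9 integer matrix of rank 4; reducing to Smith normal form yields diagonal entries (1,1,1,1).

Boundary ∂_2: C_2 → C_1 maps a triangle to the signed sum of its edges. For instance
  ∂[v_0,v_1,v_3] = [v_1,v_3] − [v_0,v_3] + [v_0,v_1],
  ∂[v_2,v_3,v_4] = [v_3,v_4] − [v_2,v_4] + [v_2,v_3].
This gives a 9×6 integer matrix of rank 5; reducing to Smith normal form yields diagonal entries (1,1,1,1,1).

Computing H_k = (kernel of ∂_k) / (image of ∂_{k+1}):

  H_1: rank ker ∂_1 − rank ∂_2 = (9 − 4) − 5 = 0, and the invariant factors of ∂_2 are all 1, so H_1 = 0.

H_1 ≅ 0.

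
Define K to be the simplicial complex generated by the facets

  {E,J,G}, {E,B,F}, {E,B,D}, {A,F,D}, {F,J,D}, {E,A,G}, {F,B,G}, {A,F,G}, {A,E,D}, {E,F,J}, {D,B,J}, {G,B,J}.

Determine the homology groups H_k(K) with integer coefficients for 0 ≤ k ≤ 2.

H_0 = Z,  H_1 = Z/2Z,  H_2 = 0.

We work with the vertex ordering A < B < D < E < F < G < J. The simplices of K, each written with vertices in increasing order, are:

  0-simplices (7): A, B, D, E, F, G, J
  1-simplices (18): AD, AE, AF, AG, BD, BE, BF, BG, BJ, DE, DF, DJ, EF, EG, EJ, FG, FJ, GJ
  2-simplices (12): ADE, ADF, AEG, AFG, BDE, BDJ, BEF, BFG, BGJ, DFJ, EFJ, EGJ

giving chain groups C_0 ≅ Z^7, C_1 ≅ Z^18, C_2 ≅ Z^12.

The boundary map ∂_1: C_1 → C_0 maps an edge to its endpoints' difference, ∂[p,q] = q − p.
The resulting 7×18 matrix has rank 6, and its Smith normal form has invariant factors (1,1,1,1,1,1).

∂_2: C_2 → C_1 maps a triangle to the signed sum of its edges. For instance
  ∂EFJ = FJ − EJ + EF,
  ∂EGJ = GJ − EJ + EG.
The 18×12 boundary matrix has rank 12 and Smith normal form diag(1,1,1,1,1,1,1,1,1,1,1,2).

Now H_k = ker ∂_k / im ∂_{k+1}, so:

  H_0: rank C_0 − rank ∂_1 = 7 − 6 = 1, and the invariant factors of ∂_1 are all 1, so H_0 = Z.
  H_1: rank ker ∂_1 − rank ∂_2 = (18 − 6) − 12 = 0, and ∂_2 has invariant factor 2 > 1, so H_1 = Z/2Z.
  H_2: rank ker ∂_2 − rank ∂_3 = (12 − 12) − 0 = 0, and there is no ∂_3, so H_2 = 0.

As a check, the Euler characteristic is 7 − 18 + 12 = 1, which agrees with 1 − 0 + 0 = 1.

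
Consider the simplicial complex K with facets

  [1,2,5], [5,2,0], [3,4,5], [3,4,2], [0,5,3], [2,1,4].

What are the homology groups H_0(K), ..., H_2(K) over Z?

Take the total order 0 < 1 < 2 < 3 < 4 < 5 on the vertex set. Then K (dimension 2) consists of the simplices:

  0-simplices (6): [0], [1], [2], [3], [4], [5]
  1-simplices (12): [0,2], [0,3], [0,5], [1,2], [1,4], [1,5], [2,3], [2,4], [2,5], [3,4], [3,5], [4,5]
  2-simplices (6): [0,2,5], [0,3,5], [1,2,4], [1,2,5], [2,3,4], [3,4,5]

Hence C_0 ≅ Z^6, C_1 ≅ Z^12, C_2 ≅ Z^6.

The boundary map ∂_1: C_1 → C_0 maps an edge to its endpoints' difference, ∂[p,q] = q − p.
As a 6×12 matrix over Z this has rank 5, with invariant factors (1,1,1,1,1).

∂_2: C_2 → C_1 maps a triangle to the signed sum of its edges. For instance
  ∂[2,3,4] = [3,4] − [2,4] + [2,3],
  ∂[0,3,5] = [3,5] − [0,5] + [0,3].
As a 12×6 matrix over Z this has rank 6, with invariant factors (1,1,1,1,1,1).

From H_k ≅ ker(∂_k) / im(∂_{k+1}) we obtain:

  H_0: rank C_0 − rank ∂_1 = 6 − 5 = 1, and the invariant factors of ∂_1 are all 1, so H_0 = Z.
  H_1: rank ker ∂_1 − rank ∂_2 = (12 − 5) − 6 = 1, and the invariant factors of ∂_2 are all 1, so H_1 = Z.
  H_2: rank ker ∂_2 − rank ∂_3 = (6 − 6) − 0 = 0, and there is no ∂_3, so H_2 = 0.

(K is a triangulation of the cylinder S^1 x I.)

H_0 ≅ Z,  H_1 ≅ Z,  H_2 = 0.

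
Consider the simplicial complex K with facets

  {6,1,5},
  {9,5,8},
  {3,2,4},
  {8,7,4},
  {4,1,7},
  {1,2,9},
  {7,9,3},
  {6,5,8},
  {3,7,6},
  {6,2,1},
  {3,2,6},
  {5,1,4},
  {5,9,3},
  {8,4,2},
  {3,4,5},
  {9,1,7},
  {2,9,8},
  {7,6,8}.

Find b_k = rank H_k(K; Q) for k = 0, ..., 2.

b_0 = 1, b_1 = 2, b_2 = 1.

Order the vertices as 1 < 2 < 3 < 4 < 5 < 6 < 7 < 8 < 9. Listing each simplex with vertices in this order, K has dimension 2 with simplices:

  0-simplices (9): [1], [2], [3], [4], [5], [6], [7], [8], [9]
  1-simplices (27): (27 of them)
  2-simplices (18): [1,2,6], [1,2,9], [1,4,5], [1,4,7], [1,5,6], [1,7,9], [2,3,4], [2,3,6], [2,4,8], [2,8,9], [3,4,5], [3,5,9], [3,6,7], [3,7,9], [4,7,8], [5,6,8], [5,8,9], [6,7,8]

Hence C_0 ≅ Z^9, C_1 ≅ Z^27, C_2 ≅ Z^18.

∂_1: C_1 → C_0 is given by ∂[p,q] = [q] − [p]. For instance
  ∂[3,4] = [4] − [3].
The 9×27 boundary matrix has rank 8 and Smith normal form diag(1,1,1,1,1,1,1,1).

The boundary map ∂_2: C_2 → C_1 maps a triangle to the signed sum of its edges. For instance
  ∂[2,8,9] = [8,9] − [2,9] + [2,8],
  ∂[3,5,9] = [5,9] − [3,9] + [3,5].
As a 27×18 matrix over Z this has rank 17, with invariant factors (1,1,1,1,1,1,1,1,1,1,1,1,1,1,1,1,1).

Reading off H_k = ker ∂_k / im ∂_{k+1}:

  H_0: rank C_0 − rank ∂_1 = 9 − 8 = 1, and the invariant factors of ∂_1 are all 1, so H_0 ≅ Z.
  H_1: rank ker ∂_1 − rank ∂_2 = (27 − 8) − 17 = 2, and the invariant factors of ∂_2 are all 1, so H_1 ≅ Z^2.
  H_2: rank ker ∂_2 − rank ∂_3 = (18 − 17) − 0 = 1, and there is no ∂_3, so H_2 ≅ Z.

As a check, the Euler characteristic is 9 − 27 + 18 = 0, which agrees with 1 − 2 + 1 = 0.
(K is a triangulation of the torus T^2.)

Hence the Betti numbers are b_0 = 1, b_1 = 2, b_2 = 1.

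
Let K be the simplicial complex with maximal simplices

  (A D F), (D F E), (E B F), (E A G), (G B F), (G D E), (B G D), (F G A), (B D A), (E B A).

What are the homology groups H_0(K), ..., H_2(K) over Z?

K has 6 vertices, 15 edges, 10 triangles.
rank ∂_0 = 0, rank ∂_1 = 5 ⇒ b_0 = 6 − 0 − 5 = 1; all invariant factors of ∂_1 are 1 so no torsion. So H_0 = Z.
rank ∂_1 = 5, rank ∂_2 = 10 ⇒ b_1 = 15 − 5 − 10 = 0; ∂_2 has invariant factor(s) [2] giving torsion. So H_1 = Z/2.
rank ∂_2 = 10, rank ∂_3 = 0 ⇒ b_2 = 10 − 10 − 0 = 0. So H_2 = 0.

H_0 = Z,  H_1 = Z/2,  H_2 = 0.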